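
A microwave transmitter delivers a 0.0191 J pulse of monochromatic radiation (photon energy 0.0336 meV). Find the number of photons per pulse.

3.55 × 10^21 photons

Per-photon energy: E = 5.383 × 10^-24 J (from energy = 0.0336 meV).
N = E_total / E_photon = 0.0191 J / 5.383 × 10^-24 J = 3.55 × 10^21.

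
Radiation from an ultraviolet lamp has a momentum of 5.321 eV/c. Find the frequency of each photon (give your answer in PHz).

1.29 PHz

(h = 6.62607015 × 10^-34 J·s, c = 2.99792458 × 10^8 m/s, 1 eV = 1.602176634 × 10^-19 J.)
Convert to SI: p = 5.321 eV/c = 2.8437 × 10^-27 kg·m/s.
For a photon f = pc/h, so f = 1.287 × 10^15 Hz.
Converting to PHz: f = 1.287 PHz ≈ 1.29 PHz.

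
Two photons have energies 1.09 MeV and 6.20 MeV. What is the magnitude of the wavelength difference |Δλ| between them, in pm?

0.937 pm

Using λ = hc/E: λ₁ = 1.137 × 10^-12 m, λ₂ = 2.000 × 10^-13 m.
|Δλ| = |1.137 × 10^-12 − 2.000 × 10^-13| = 9.37 × 10^-13 m = 0.937 pm.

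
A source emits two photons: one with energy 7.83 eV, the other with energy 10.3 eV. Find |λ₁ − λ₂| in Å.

Using λ = hc/E: λ₁ = 1.583e-7 m, λ₂ = 1.204e-7 m.
|Δλ| = |1.583e-7 − 1.204e-7| = 3.80e-8 m = 380 Å.

380 Å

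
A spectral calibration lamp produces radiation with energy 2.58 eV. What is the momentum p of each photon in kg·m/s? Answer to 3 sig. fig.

1.38 × 10^-27 kg·m/s

Convert to SI: E = 2.58 eV = 4.1336 × 10^-19 J.
The photon relation is p = E/c, giving p = 1.379 × 10^-27 kg·m/s.
So p ≈ 1.38 × 10^-27 kg·m/s.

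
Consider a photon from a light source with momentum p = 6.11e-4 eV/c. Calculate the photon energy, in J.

Take c = 2.99792458e8 m/s, 1 eV = 1.602176634e-19 J.
Convert to SI: p = 6.11e-4 eV/c = 3.2654e-31 kg·m/s.
Apply E = pc: E = 9.789e-23 J.
So E ≈ 9.79e-23 J.

9.79e-23 J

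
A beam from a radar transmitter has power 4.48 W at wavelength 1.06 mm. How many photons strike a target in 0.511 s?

1.22 × 10^22 photons

Total energy: E_total = P·t = 4.48 × 0.511 = 2.289 J.
Per-photon energy: E = 1.874 × 10^-22 J.
N = E_total / E_photon = 1.22 × 10^22.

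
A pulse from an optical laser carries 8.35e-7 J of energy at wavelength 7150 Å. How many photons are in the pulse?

3.01e12 photons

Per-photon energy: E = 2.778e-19 J (from wavelength = 7150 Å).
N = E_total / E_photon = 8.35e-7 J / 2.778e-19 J = 3.01e12.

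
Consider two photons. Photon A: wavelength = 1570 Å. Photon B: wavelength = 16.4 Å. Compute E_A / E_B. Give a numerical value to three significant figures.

E_A = 1.265e-18 J (from wavelength = 1570 Å, via E = hc/λ).
E_B = 1.211e-16 J (from wavelength = 16.4 Å, via E = hc/λ).
Ratio = 1.265e-18 / 1.211e-16 = 0.0104.

0.0104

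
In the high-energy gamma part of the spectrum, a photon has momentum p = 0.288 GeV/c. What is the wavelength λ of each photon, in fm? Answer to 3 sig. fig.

Take h = 6.62607015e-34 J·s, c = 2.99792458e8 m/s, 1 eV = 1.602176634e-19 J.
First convert: p = 0.288 GeV/c = 1.5392e-19 kg·m/s.
For a photon λ = h/p, so λ = 4.305e-15 m.
Converting to fm: λ = 4.305 fm ≈ 4.31 fm.

4.31 fm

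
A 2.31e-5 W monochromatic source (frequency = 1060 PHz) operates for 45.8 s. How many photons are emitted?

Total energy: E_total = P·t = 2.31e-5 × 45.8 = 0.001058 J.
Per-photon energy: E = 7.024e-16 J.
N = E_total / E_photon = 1.51e12.

1.51e12 photons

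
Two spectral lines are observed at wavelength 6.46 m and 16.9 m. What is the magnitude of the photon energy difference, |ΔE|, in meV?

1.19 × 10^-4 meV

Using E = hc/λ: E₁ = 3.075 × 10^-26 J, E₂ = 1.175 × 10^-26 J.
|ΔE| = |3.075 × 10^-26 − 1.175 × 10^-26| = 1.90 × 10^-26 J = 1.19 × 10^-4 meV.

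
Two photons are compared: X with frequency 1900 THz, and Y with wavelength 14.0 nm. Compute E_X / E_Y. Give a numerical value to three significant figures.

E_X = 1.259e-18 J (from frequency = 1900 THz, via E = hf).
E_Y = 1.419e-17 J (from wavelength = 14.0 nm, via E = hc/λ).
Ratio = 1.259e-18 / 1.419e-17 = 0.0887.

0.0887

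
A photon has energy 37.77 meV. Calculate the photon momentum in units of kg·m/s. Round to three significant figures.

2.02·10^-29 kg·m/s

Take c = 2.99792458·10^8 m/s, 1 eV = 1.602176634·10^-19 J.
In SI units: E = 37.77 meV = 6.0514·10^-21 J.
Since p = E/c for a photon, p = 2.019·10^-29 kg·m/s.
So p ≈ 2.02·10^-29 kg·m/s.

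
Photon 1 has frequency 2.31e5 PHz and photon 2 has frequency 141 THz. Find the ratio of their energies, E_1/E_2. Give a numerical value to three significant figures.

E_1 = 1.531e-13 J (from frequency = 2.31e5 PHz, via E = hf).
E_2 = 9.343e-20 J (from frequency = 141 THz, via E = hf).
Ratio = 1.531e-13 / 9.343e-20 = 1.64e6.

1.64e6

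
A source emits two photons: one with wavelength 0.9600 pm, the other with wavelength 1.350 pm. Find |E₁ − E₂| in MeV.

0.373 MeV

Using E = hc/λ: E₁ = 2.0692 × 10^-13 J, E₂ = 1.4714 × 10^-13 J.
|ΔE| = |2.0692 × 10^-13 − 1.4714 × 10^-13| = 5.98 × 10^-14 J = 0.373 MeV.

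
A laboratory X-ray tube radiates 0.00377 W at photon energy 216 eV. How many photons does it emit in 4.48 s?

Total energy: E_total = P·t = 0.00377 × 4.48 = 0.01689 J.
Per-photon energy: E = 3.461e-17 J.
N = E_total / E_photon = 4.88e14.

4.88e14 photons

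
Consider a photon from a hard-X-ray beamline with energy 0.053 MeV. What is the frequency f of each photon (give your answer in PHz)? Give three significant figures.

1.28e4 PHz

Convert to SI: E = 0.053 MeV = 8.4915e-15 J.
Since f = E/h for a photon, f = 1.282e19 Hz.
Converting to PHz: f = 12820 PHz ≈ 1.28e4 PHz.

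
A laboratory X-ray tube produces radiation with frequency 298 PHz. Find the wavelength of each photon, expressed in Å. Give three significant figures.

10.1 Å

First convert: f = 298 PHz = 2.98e17 Hz.
For a photon λ = c/f, so λ = 1.006e-9 m.
Converting to Å: λ = 10.06 Å ≈ 10.1 Å.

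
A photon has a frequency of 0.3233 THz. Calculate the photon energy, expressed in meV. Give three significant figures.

Convert to SI: f = 0.3233 THz = 3.233e11 Hz.
Since E = hf for a photon, E = 2.142e-22 J.
Converting to meV: E = 1.337 meV ≈ 1.34 meV.

1.34 meV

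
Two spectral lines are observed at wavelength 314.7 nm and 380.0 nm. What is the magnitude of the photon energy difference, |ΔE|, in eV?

Using E = hc/λ: E₁ = 6.3122·10^-19 J, E₂ = 5.2275·10^-19 J.
|ΔE| = |6.3122·10^-19 − 5.2275·10^-19| = 1.08·10^-19 J = 0.677 eV.

0.677 eV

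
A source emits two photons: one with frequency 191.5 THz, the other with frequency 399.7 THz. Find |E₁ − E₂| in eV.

Using E = hf: E₁ = 1.2689·10^-19 J, E₂ = 2.6484·10^-19 J.
|ΔE| = |1.2689·10^-19 − 2.6484·10^-19| = 1.38·10^-19 J = 0.861 eV.

0.861 eV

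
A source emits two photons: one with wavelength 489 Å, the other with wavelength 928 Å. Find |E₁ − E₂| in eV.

Using E = hc/λ: E₁ = 4.062 × 10^-18 J, E₂ = 2.141 × 10^-18 J.
|ΔE| = |4.062 × 10^-18 − 2.141 × 10^-18| = 1.92 × 10^-18 J = 12.0 eV.

12.0 eV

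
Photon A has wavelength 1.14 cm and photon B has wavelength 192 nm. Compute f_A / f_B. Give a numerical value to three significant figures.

f_A = 2.630e10 Hz (from wavelength = 1.14 cm, via f = c/λ).
f_B = 1.561e15 Hz (from wavelength = 192 nm, via f = c/λ).
Ratio = 2.630e10 / 1.561e15 = 1.68e-5.

1.68e-5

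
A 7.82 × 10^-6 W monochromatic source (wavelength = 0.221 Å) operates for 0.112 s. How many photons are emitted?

Total energy: E_total = P·t = 7.82 × 10^-6 × 0.112 = 8.758 × 10^-7 J.
Per-photon energy: E = 8.988 × 10^-15 J.
N = E_total / E_photon = 9.74 × 10^7.

9.74 × 10^7 photons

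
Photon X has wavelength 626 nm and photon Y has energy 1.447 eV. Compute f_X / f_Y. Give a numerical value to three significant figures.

1.37

f_X = 4.789 × 10^14 Hz (from wavelength = 626 nm, via f = c/λ).
f_Y = 3.499 × 10^14 Hz (from energy = 1.447 eV, via f = E/h).
Ratio = 4.789 × 10^14 / 3.499 × 10^14 = 1.37.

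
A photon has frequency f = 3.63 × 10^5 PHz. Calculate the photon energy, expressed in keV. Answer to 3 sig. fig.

In SI units: f = 3.63 × 10^5 PHz = 3.63 × 10^20 Hz.
The photon relation is E = hf, giving E = 2.405 × 10^-13 J.
Converting to keV: E = 1501 keV ≈ 1500 keV.

1500 keV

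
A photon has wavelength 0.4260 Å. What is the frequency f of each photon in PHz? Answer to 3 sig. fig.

7040 PHz

Take c = 2.99792458·10^8 m/s.
In SI units: λ = 0.4260 Å = 4.260·10^-11 m.
The photon relation is f = c/λ, giving f = 7.037·10^18 Hz.
Converting to PHz: f = 7037 PHz ≈ 7040 PHz.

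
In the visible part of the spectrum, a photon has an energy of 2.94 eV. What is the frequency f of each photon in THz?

(h = 6.62607015 × 10^-34 J·s, 1 eV = 1.602176634 × 10^-19 J.)
In SI units: E = 2.94 eV = 4.7104 × 10^-19 J.
The photon relation is f = E/h, giving f = 7.109 × 10^14 Hz.
Converting to THz: f = 710.9 THz ≈ 711 THz.

711 THz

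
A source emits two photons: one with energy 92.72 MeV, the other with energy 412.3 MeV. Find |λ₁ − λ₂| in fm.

10.4 fm

Using λ = hc/E: λ₁ = 1.3372e-14 m, λ₂ = 3.0071e-15 m.
|Δλ| = |1.3372e-14 − 3.0071e-15| = 1.04e-14 m = 10.4 fm.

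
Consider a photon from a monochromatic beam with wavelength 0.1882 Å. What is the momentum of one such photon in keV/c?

65.9 keV/c

(h = 6.62607015 × 10^-34 J·s, c = 2.99792458 × 10^8 m/s, 1 eV = 1.602176634 × 10^-19 J.)
First convert: λ = 0.1882 Å = 1.882 × 10^-11 m.
Apply p = h/λ: p = 3.521 × 10^-23 kg·m/s.
Converting to keV/c: p = 65.88 keV/c ≈ 65.9 keV/c.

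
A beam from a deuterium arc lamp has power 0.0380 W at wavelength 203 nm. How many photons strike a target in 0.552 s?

Total energy: E_total = P·t = 0.0380 × 0.552 = 0.02098 J.
Per-photon energy: E = 9.785·10^-19 J.
N = E_total / E_photon = 2.14·10^16.

2.14·10^16 photons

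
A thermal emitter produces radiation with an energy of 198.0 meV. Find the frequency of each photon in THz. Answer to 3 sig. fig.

47.9 THz

Use h = 6.62607015 × 10^-34 J·s, 1 eV = 1.602176634 × 10^-19 J.
Convert to SI: E = 198.0 meV = 3.1723 × 10^-20 J.
The photon relation is f = E/h, giving f = 4.788 × 10^13 Hz.
Converting to THz: f = 47.88 THz ≈ 47.9 THz.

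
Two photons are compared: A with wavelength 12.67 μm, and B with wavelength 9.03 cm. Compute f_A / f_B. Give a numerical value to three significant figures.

f_A = 2.366 × 10^13 Hz (from wavelength = 12.67 μm, via f = c/λ).
f_B = 3.320 × 10^9 Hz (from wavelength = 9.03 cm, via f = c/λ).
Ratio = 2.366 × 10^13 / 3.320 × 10^9 = 7130.

7130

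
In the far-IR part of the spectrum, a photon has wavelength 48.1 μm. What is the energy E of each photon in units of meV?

25.8 meV

In SI units: λ = 48.1 μm = 4.81e-5 m.
Apply E = hc/λ: E = 4.130e-21 J.
Converting to meV: E = 25.78 meV ≈ 25.8 meV.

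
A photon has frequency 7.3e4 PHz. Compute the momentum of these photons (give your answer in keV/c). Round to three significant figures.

Use h = 6.62607015e-34 J·s, c = 2.99792458e8 m/s, 1 eV = 1.602176634e-19 J.
In SI units: f = 7.3e4 PHz = 7.3e19 Hz.
Since p = hf/c for a photon, p = 1.613e-22 kg·m/s.
Converting to keV/c: p = 301.9 keV/c ≈ 302 keV/c.

302 keV/c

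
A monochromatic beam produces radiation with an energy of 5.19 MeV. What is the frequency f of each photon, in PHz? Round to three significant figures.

(h = 6.62607015e-34 J·s, 1 eV = 1.602176634e-19 J.)
First convert: E = 5.19 MeV = 8.3153e-13 J.
Apply f = E/h: f = 1.255e21 Hz.
Converting to PHz: f = 1.255e6 PHz ≈ 1.25e6 PHz.

1.25e6 PHz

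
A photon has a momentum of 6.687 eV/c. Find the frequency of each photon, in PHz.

1.62 PHz

In SI units: p = 6.687 eV/c = 3.5737·10^-27 kg·m/s.
The photon relation is f = pc/h, giving f = 1.617·10^15 Hz.
Converting to PHz: f = 1.617 PHz ≈ 1.62 PHz.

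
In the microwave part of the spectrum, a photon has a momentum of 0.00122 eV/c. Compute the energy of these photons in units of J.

Convert to SI: p = 0.00122 eV/c = 6.5200e-31 kg·m/s.
For a photon E = pc, so E = 1.955e-22 J.
So E ≈ 1.95e-22 J.

1.95e-22 J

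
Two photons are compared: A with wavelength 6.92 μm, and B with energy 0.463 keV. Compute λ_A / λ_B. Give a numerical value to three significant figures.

λ_A = 6.920e-6 m (from wavelength = 6.92 μm, via λ given directly).
λ_B = 2.678e-9 m (from energy = 0.463 keV, via λ = hc/E).
Ratio = 6.920e-6 / 2.678e-9 = 2580.

2580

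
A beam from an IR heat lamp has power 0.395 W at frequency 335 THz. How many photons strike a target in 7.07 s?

Total energy: E_total = P·t = 0.395 × 7.07 = 2.793 J.
Per-photon energy: E = 2.220 × 10^-19 J.
N = E_total / E_photon = 1.26 × 10^19.

1.26 × 10^19 photons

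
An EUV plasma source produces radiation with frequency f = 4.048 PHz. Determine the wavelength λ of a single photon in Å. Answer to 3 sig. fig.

741 Å

Take c = 2.99792458e8 m/s.
First convert: f = 4.048 PHz = 4.048e15 Hz.
Apply λ = c/f: λ = 7.406e-8 m.
Converting to Å: λ = 740.6 Å ≈ 741 Å.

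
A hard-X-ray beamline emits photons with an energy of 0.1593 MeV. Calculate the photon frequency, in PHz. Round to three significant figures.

Convert to SI: E = 0.1593 MeV = 2.5523e-14 J.
Since f = E/h for a photon, f = 3.852e19 Hz.
Converting to PHz: f = 38520 PHz ≈ 3.85e4 PHz.

3.85e4 PHz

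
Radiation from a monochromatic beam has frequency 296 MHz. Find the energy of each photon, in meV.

1.22 × 10^-3 meV

Take h = 6.62607015 × 10^-34 J·s, 1 eV = 1.602176634 × 10^-19 J.
First convert: f = 296 MHz = 2.96 × 10^8 Hz.
Apply E = hf: E = 1.961 × 10^-25 J.
Converting to meV: E = 0.001224 meV ≈ 1.22 × 10^-3 meV.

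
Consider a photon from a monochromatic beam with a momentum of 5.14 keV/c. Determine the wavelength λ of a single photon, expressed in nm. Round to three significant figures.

0.241 nm

Convert to SI: p = 5.14 keV/c = 2.7470·10^-24 kg·m/s.
Apply λ = h/p: λ = 2.412·10^-10 m.
Converting to nm: λ = 0.2412 nm ≈ 0.241 nm.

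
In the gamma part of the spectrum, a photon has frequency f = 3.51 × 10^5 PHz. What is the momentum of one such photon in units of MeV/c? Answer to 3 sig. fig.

1.45 MeV/c

(h = 6.62607015 × 10^-34 J·s, c = 2.99792458 × 10^8 m/s, 1 eV = 1.602176634 × 10^-19 J.)
In SI units: f = 3.51 × 10^5 PHz = 3.51 × 10^20 Hz.
Apply p = hf/c: p = 7.758 × 10^-22 kg·m/s.
Converting to MeV/c: p = 1.452 MeV/c ≈ 1.45 MeV/c.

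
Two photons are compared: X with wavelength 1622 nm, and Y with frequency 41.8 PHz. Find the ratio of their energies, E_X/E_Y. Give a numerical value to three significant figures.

4.42e-3

E_X = 1.225e-19 J (from wavelength = 1622 nm, via E = hc/λ).
E_Y = 2.770e-17 J (from frequency = 41.8 PHz, via E = hf).
Ratio = 1.225e-19 / 2.770e-17 = 4.42e-3.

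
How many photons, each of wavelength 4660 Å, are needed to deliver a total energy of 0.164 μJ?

Per-photon energy: E = 4.263 × 10^-19 J (from wavelength = 4660 Å).
N = E_total / E_photon = 1.64 × 10^-7 J / 4.263 × 10^-19 J = 3.85 × 10^11.

3.85 × 10^11 photons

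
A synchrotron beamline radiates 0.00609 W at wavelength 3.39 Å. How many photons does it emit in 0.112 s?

1.16e12 photons

Total energy: E_total = P·t = 0.00609 × 0.112 = 6.821e-4 J.
Per-photon energy: E = 5.860e-16 J.
N = E_total / E_photon = 1.16e12.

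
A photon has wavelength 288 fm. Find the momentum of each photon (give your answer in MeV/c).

4.31 MeV/c

Use h = 6.62607015e-34 J·s, c = 2.99792458e8 m/s, 1 eV = 1.602176634e-19 J.
Convert to SI: λ = 288 fm = 2.88e-13 m.
Apply p = h/λ: p = 2.301e-21 kg·m/s.
Converting to MeV/c: p = 4.305 MeV/c ≈ 4.31 MeV/c.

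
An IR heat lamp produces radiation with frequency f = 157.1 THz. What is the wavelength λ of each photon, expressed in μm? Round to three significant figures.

1.91 μm

Take c = 2.99792458 × 10^8 m/s.
First convert: f = 157.1 THz = 1.571 × 10^14 Hz.
The photon relation is λ = c/f, giving λ = 1.908 × 10^-6 m.
Converting to μm: λ = 1.908 μm ≈ 1.91 μm.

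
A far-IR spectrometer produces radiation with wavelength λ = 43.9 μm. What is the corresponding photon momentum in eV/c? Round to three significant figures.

Convert to SI: λ = 43.9 μm = 4.39e-5 m.
Apply p = h/λ: p = 1.509e-29 kg·m/s.
Converting to eV/c: p = 0.02824 eV/c ≈ 0.0282 eV/c.

0.0282 eV/c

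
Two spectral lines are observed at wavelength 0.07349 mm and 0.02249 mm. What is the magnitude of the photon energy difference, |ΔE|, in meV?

38.3 meV

Using E = hc/λ: E₁ = 2.7030e-21 J, E₂ = 8.8326e-21 J.
|ΔE| = |2.7030e-21 − 8.8326e-21| = 6.13e-21 J = 38.3 meV.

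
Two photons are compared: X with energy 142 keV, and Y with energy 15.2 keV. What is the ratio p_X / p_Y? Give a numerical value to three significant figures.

9.34

p_X = 7.589e-23 kg·m/s (from energy = 142 keV, via p = E/c).
p_Y = 8.123e-24 kg·m/s (from energy = 15.2 keV, via p = E/c).
Ratio = 7.589e-23 / 8.123e-24 = 9.34.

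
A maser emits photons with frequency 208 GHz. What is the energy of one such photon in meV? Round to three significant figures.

0.860 meV

Use h = 6.62607015 × 10^-34 J·s, 1 eV = 1.602176634 × 10^-19 J.
In SI units: f = 208 GHz = 2.08 × 10^11 Hz.
Since E = hf for a photon, E = 1.378 × 10^-22 J.
Converting to meV: E = 0.8602 meV ≈ 0.860 meV.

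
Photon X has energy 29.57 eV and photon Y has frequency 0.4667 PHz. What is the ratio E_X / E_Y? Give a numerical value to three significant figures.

15.3

E_X = 4.738e-18 J (from energy = 29.57 eV, via E given directly).
E_Y = 3.092e-19 J (from frequency = 0.4667 PHz, via E = hf).
Ratio = 4.738e-18 / 3.092e-19 = 15.3.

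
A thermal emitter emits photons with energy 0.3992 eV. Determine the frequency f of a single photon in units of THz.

96.5 THz

Use h = 6.62607015 × 10^-34 J·s, 1 eV = 1.602176634 × 10^-19 J.
First convert: E = 0.3992 eV = 6.3959 × 10^-20 J.
Apply f = E/h: f = 9.653 × 10^13 Hz.
Converting to THz: f = 96.53 THz ≈ 96.5 THz.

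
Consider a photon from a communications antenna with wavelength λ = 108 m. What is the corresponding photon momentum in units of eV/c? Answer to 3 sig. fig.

1.15e-8 eV/c

Since p = h/λ for a photon, p = 6.135e-36 kg·m/s.
Converting to eV/c: p = 1.148e-8 eV/c ≈ 1.15e-8 eV/c.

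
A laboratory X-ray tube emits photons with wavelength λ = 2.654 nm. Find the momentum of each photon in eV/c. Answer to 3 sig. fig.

First convert: λ = 2.654 nm = 2.654·10^-9 m.
Apply p = h/λ: p = 2.497·10^-25 kg·m/s.
Converting to eV/c: p = 467.2 eV/c ≈ 467 eV/c.

467 eV/c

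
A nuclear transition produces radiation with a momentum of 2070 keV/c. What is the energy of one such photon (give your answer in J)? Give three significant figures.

3.32e-13 J

Take c = 2.99792458e8 m/s, 1 eV = 1.602176634e-19 J.
In SI units: p = 2070 keV/c = 1.1063e-21 kg·m/s.
For a photon E = pc, so E = 3.317e-13 J.
So E ≈ 3.32e-13 J.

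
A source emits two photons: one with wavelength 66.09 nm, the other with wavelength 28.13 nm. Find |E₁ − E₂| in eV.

25.3 eV

Using E = hc/λ: E₁ = 3.0057·10^-18 J, E₂ = 7.0617·10^-18 J.
|ΔE| = |3.0057·10^-18 − 7.0617·10^-18| = 4.06·10^-18 J = 25.3 eV.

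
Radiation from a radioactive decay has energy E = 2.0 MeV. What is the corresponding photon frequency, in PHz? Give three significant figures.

Convert to SI: E = 2.0 MeV = 3.2044e-13 J.
For a photon f = E/h, so f = 4.836e20 Hz.
Converting to PHz: f = 483600 PHz ≈ 4.84e5 PHz.

4.84e5 PHz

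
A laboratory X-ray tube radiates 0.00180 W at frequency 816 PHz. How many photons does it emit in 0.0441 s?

1.47e11 photons

Total energy: E_total = P·t = 0.00180 × 0.0441 = 7.938e-5 J.
Per-photon energy: E = 5.407e-16 J.
N = E_total / E_photon = 1.47e11.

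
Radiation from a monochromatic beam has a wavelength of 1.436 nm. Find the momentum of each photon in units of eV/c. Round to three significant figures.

Convert to SI: λ = 1.436 nm = 1.436 × 10^-9 m.
The photon relation is p = h/λ, giving p = 4.614 × 10^-25 kg·m/s.
Converting to eV/c: p = 863.4 eV/c ≈ 863 eV/c.

863 eV/c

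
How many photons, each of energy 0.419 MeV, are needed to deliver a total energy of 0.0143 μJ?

2.13 × 10^5 photons

Per-photon energy: E = 6.713 × 10^-14 J (from energy = 0.419 MeV).
N = E_total / E_photon = 1.43 × 10^-8 J / 6.713 × 10^-14 J = 2.13 × 10^5.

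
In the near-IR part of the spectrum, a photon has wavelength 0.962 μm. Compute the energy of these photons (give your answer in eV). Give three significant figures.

1.29 eV

Take h = 6.62607015e-34 J·s, c = 2.99792458e8 m/s, 1 eV = 1.602176634e-19 J.
In SI units: λ = 0.962 μm = 9.62e-7 m.
For a photon E = hc/λ, so E = 2.065e-19 J.
Converting to eV: E = 1.289 eV ≈ 1.29 eV.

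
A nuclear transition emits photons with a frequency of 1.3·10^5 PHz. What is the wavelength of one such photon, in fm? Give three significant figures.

2310 fm

First convert: f = 1.3·10^5 PHz = 1.3·10^20 Hz.
For a photon λ = c/f, so λ = 2.306·10^-12 m.
Converting to fm: λ = 2306 fm ≈ 2310 fm.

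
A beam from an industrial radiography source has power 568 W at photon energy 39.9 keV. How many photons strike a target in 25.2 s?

2.24e18 photons

Total energy: E_total = P·t = 568 × 25.2 = 14310 J.
Per-photon energy: E = 6.393e-15 J.
N = E_total / E_photon = 2.24e18.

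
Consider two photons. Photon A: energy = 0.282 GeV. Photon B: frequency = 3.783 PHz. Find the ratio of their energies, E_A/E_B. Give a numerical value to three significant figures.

1.80e7

E_A = 4.518e-11 J (from energy = 0.282 GeV, via E given directly).
E_B = 2.507e-18 J (from frequency = 3.783 PHz, via E = hf).
Ratio = 4.518e-11 / 2.507e-18 = 1.80e7.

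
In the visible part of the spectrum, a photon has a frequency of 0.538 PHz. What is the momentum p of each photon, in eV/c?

2.22 eV/c

In SI units: f = 0.538 PHz = 5.38 × 10^14 Hz.
Apply p = hf/c: p = 1.189 × 10^-27 kg·m/s.
Converting to eV/c: p = 2.225 eV/c ≈ 2.22 eV/c.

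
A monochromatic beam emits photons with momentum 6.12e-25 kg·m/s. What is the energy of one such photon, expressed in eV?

1150 eV

For a photon E = pc, so E = 1.835e-16 J.
Converting to eV: E = 1145 eV ≈ 1150 eV.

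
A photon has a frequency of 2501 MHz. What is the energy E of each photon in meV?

Use h = 6.62607015e-34 J·s, 1 eV = 1.602176634e-19 J.
In SI units: f = 2501 MHz = 2.501e9 Hz.
Apply E = hf: E = 1.657e-24 J.
Converting to meV: E = 0.01034 meV ≈ 0.0103 meV.

0.0103 meV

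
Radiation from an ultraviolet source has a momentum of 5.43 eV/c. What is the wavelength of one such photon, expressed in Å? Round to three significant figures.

Use h = 6.62607015·10^-34 J·s, c = 2.99792458·10^8 m/s, 1 eV = 1.602176634·10^-19 J.
Convert to SI: p = 5.43 eV/c = 2.9019·10^-27 kg·m/s.
For a photon λ = h/p, so λ = 2.283·10^-7 m.
Converting to Å: λ = 2283 Å ≈ 2280 Å.

2280 Å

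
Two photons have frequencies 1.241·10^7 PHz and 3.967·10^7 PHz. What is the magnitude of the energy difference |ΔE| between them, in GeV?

Using E = hf: E₁ = 8.2230·10^-12 J, E₂ = 2.6286·10^-11 J.
|ΔE| = |8.2230·10^-12 − 2.6286·10^-11| = 1.81·10^-11 J = 0.113 GeV.

0.113 GeV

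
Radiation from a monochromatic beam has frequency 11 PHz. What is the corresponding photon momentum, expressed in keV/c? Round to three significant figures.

0.0455 keV/c

Convert to SI: f = 11 PHz = 1.1·10^16 Hz.
Apply p = hf/c: p = 2.431·10^-26 kg·m/s.
Converting to keV/c: p = 0.04549 keV/c ≈ 0.0455 keV/c.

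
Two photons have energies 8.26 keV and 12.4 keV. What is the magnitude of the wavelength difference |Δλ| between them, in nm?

0.0501 nm

Using λ = hc/E: λ₁ = 1.501e-10 m, λ₂ = 9.999e-11 m.
|Δλ| = |1.501e-10 − 9.999e-11| = 5.01e-11 m = 0.0501 nm.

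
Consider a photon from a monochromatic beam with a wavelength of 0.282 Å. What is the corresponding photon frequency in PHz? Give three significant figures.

1.06e4 PHz

Take c = 2.99792458e8 m/s.
In SI units: λ = 0.282 Å = 2.82e-11 m.
Since f = c/λ for a photon, f = 1.063e19 Hz.
Converting to PHz: f = 10630 PHz ≈ 1.06e4 PHz.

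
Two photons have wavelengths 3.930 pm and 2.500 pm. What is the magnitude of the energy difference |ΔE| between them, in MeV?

Using E = hc/λ: E₁ = 5.0546·10^-14 J, E₂ = 7.9458·10^-14 J.
|ΔE| = |5.0546·10^-14 − 7.9458·10^-14| = 2.89·10^-14 J = 0.180 MeV.

0.180 MeV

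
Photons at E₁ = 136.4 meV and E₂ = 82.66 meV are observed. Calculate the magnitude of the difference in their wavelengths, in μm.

Using λ = hc/E: λ₁ = 9.0898e-6 m, λ₂ = 1.4999e-5 m.
|Δλ| = |9.0898e-6 − 1.4999e-5| = 5.91e-6 m = 5.91 μm.

5.91 μm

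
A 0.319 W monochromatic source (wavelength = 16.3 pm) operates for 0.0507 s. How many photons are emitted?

1.33 × 10^12 photons

Total energy: E_total = P·t = 0.319 × 0.0507 = 0.01617 J.
Per-photon energy: E = 1.219 × 10^-14 J.
N = E_total / E_photon = 1.33 × 10^12.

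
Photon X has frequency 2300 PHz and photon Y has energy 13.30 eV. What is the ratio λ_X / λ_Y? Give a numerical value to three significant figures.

λ_X = 1.303 × 10^-10 m (from frequency = 2300 PHz, via λ = c/f).
λ_Y = 9.322 × 10^-8 m (from energy = 13.30 eV, via λ = hc/E).
Ratio = 1.303 × 10^-10 / 9.322 × 10^-8 = 1.40 × 10^-3.

1.40 × 10^-3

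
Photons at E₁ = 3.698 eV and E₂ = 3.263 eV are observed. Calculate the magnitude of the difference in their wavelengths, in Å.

447 Å

Using λ = hc/E: λ₁ = 3.3527e-7 m, λ₂ = 3.7997e-7 m.
|Δλ| = |3.3527e-7 − 3.7997e-7| = 4.47e-8 m = 447 Å.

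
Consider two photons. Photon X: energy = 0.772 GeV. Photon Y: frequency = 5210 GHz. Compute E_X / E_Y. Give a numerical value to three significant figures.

E_X = 1.237 × 10^-10 J (from energy = 0.772 GeV, via E given directly).
E_Y = 3.452 × 10^-21 J (from frequency = 5210 GHz, via E = hf).
Ratio = 1.237 × 10^-10 / 3.452 × 10^-21 = 3.58 × 10^10.

3.58 × 10^10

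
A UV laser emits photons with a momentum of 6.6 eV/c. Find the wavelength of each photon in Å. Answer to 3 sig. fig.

First convert: p = 6.6 eV/c = 3.5272e-27 kg·m/s.
For a photon λ = h/p, so λ = 1.879e-7 m.
Converting to Å: λ = 1879 Å ≈ 1880 Å.

1880 Å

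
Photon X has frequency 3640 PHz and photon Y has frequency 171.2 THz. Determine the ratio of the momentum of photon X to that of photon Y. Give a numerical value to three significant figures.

2.13e4

p_X = 8.045e-24 kg·m/s (from frequency = 3640 PHz, via p = hf/c).
p_Y = 3.784e-28 kg·m/s (from frequency = 171.2 THz, via p = hf/c).
Ratio = 8.045e-24 / 3.784e-28 = 2.13e4.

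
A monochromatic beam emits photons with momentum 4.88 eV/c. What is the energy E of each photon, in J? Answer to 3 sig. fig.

In SI units: p = 4.88 eV/c = 2.6080 × 10^-27 kg·m/s.
Apply E = pc: E = 7.819 × 10^-19 J.
So E ≈ 7.82 × 10^-19 J.

7.82 × 10^-19 J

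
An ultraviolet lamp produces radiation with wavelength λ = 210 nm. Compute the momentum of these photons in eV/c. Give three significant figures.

5.90 eV/c

In SI units: λ = 210 nm = 2.1·10^-7 m.
Apply p = h/λ: p = 3.155·10^-27 kg·m/s.
Converting to eV/c: p = 5.904 eV/c ≈ 5.90 eV/c.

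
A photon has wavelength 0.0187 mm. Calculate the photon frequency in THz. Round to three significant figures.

16.0 THz

Take c = 2.99792458e8 m/s.
In SI units: λ = 0.0187 mm = 1.87e-5 m.
The photon relation is f = c/λ, giving f = 1.603e13 Hz.
Converting to THz: f = 16.03 THz ≈ 16.0 THz.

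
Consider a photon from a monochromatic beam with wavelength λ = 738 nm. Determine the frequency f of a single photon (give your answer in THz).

406 THz

First convert: λ = 738 nm = 7.38 × 10^-7 m.
For a photon f = c/λ, so f = 4.062 × 10^14 Hz.
Converting to THz: f = 406.2 THz ≈ 406 THz.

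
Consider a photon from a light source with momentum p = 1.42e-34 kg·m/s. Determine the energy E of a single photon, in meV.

Apply E = pc: E = 4.257e-26 J.
Converting to meV: E = 2.657e-4 meV ≈ 2.66e-4 meV.

2.66e-4 meV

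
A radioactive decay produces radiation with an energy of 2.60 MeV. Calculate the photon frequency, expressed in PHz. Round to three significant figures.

Use h = 6.62607015 × 10^-34 J·s, 1 eV = 1.602176634 × 10^-19 J.
Convert to SI: E = 2.60 MeV = 4.1657 × 10^-13 J.
Apply f = E/h: f = 6.287 × 10^20 Hz.
Converting to PHz: f = 628700 PHz ≈ 6.29 × 10^5 PHz.

6.29 × 10^5 PHz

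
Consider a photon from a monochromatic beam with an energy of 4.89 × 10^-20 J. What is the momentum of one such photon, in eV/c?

0.305 eV/c

Since p = E/c for a photon, p = 1.631 × 10^-28 kg·m/s.
Converting to eV/c: p = 0.3052 eV/c ≈ 0.305 eV/c.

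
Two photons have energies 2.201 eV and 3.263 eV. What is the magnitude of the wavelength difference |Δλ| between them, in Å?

1830 Å

Using λ = hc/E: λ₁ = 5.6331e-7 m, λ₂ = 3.7997e-7 m.
|Δλ| = |5.6331e-7 − 3.7997e-7| = 1.83e-7 m = 1830 Å.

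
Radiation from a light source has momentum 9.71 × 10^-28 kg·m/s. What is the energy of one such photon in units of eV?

1.82 eV

Apply E = pc: E = 2.911 × 10^-19 J.
Converting to eV: E = 1.817 eV ≈ 1.82 eV.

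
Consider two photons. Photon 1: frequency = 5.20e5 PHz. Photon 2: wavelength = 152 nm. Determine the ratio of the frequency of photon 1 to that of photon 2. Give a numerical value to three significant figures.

2.64e5

f_1 = 5.200e20 Hz (from frequency = 5.20e5 PHz, via f given directly).
f_2 = 1.972e15 Hz (from wavelength = 152 nm, via f = c/λ).
Ratio = 5.200e20 / 1.972e15 = 2.64e5.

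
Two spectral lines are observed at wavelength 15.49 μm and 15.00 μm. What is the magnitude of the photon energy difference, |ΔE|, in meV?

Using E = hc/λ: E₁ = 1.2824e-20 J, E₂ = 1.3243e-20 J.
|ΔE| = |1.2824e-20 − 1.3243e-20| = 4.19e-22 J = 2.61 meV.

2.61 meV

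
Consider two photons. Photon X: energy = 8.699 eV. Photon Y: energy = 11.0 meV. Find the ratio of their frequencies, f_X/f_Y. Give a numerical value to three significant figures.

f_X = 2.103e15 Hz (from energy = 8.699 eV, via f = E/h).
f_Y = 2.660e12 Hz (from energy = 11.0 meV, via f = E/h).
Ratio = 2.103e15 / 2.660e12 = 791.

791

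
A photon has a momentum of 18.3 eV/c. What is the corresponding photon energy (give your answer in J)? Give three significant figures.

2.93·10^-18 J

Take c = 2.99792458·10^8 m/s, 1 eV = 1.602176634·10^-19 J.
In SI units: p = 18.3 eV/c = 9.7800·10^-27 kg·m/s.
Apply E = pc: E = 2.932·10^-18 J.
So E ≈ 2.93·10^-18 J.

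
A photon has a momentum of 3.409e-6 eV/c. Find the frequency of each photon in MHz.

824 MHz

Use h = 6.62607015e-34 J·s, c = 2.99792458e8 m/s, 1 eV = 1.602176634e-19 J.
First convert: p = 3.409e-6 eV/c = 1.8219e-33 kg·m/s.
For a photon f = pc/h, so f = 8.243e8 Hz.
Converting to MHz: f = 824.3 MHz ≈ 824 MHz.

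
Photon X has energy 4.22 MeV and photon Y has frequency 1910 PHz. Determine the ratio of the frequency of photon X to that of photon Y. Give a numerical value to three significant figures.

534

f_X = 1.020 × 10^21 Hz (from energy = 4.22 MeV, via f = E/h).
f_Y = 1.910 × 10^18 Hz (from frequency = 1910 PHz, via f given directly).
Ratio = 1.020 × 10^21 / 1.910 × 10^18 = 534.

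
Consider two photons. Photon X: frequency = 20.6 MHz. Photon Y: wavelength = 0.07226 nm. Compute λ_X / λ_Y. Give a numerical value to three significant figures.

2.01e11

λ_X = 14.55 m (from frequency = 20.6 MHz, via λ = c/f).
λ_Y = 7.226e-11 m (from wavelength = 0.07226 nm, via λ given directly).
Ratio = 14.55 / 7.226e-11 = 2.01e11.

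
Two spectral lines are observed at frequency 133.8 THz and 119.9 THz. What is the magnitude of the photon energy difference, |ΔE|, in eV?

Using E = hf: E₁ = 8.8657 × 10^-20 J, E₂ = 7.9447 × 10^-20 J.
|ΔE| = |8.8657 × 10^-20 − 7.9447 × 10^-20| = 9.21 × 10^-21 J = 0.0575 eV.

0.0575 eV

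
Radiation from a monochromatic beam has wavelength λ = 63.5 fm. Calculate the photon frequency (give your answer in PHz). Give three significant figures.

4.72 × 10^6 PHz

Take c = 2.99792458 × 10^8 m/s.
First convert: λ = 63.5 fm = 6.35 × 10^-14 m.
For a photon f = c/λ, so f = 4.721 × 10^21 Hz.
Converting to PHz: f = 4.721 × 10^6 PHz ≈ 4.72 × 10^6 PHz.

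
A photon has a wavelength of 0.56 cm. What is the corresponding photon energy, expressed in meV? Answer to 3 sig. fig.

0.221 meV

Take h = 6.62607015e-34 J·s, c = 2.99792458e8 m/s, 1 eV = 1.602176634e-19 J.
First convert: λ = 0.56 cm = 0.0056 m.
The photon relation is E = hc/λ, giving E = 3.547e-23 J.
Converting to meV: E = 0.2214 meV ≈ 0.221 meV.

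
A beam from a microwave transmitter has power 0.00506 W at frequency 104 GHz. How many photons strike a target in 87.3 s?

6.41e21 photons

Total energy: E_total = P·t = 0.00506 × 87.3 = 0.4417 J.
Per-photon energy: E = 6.891e-23 J.
N = E_total / E_photon = 6.41e21.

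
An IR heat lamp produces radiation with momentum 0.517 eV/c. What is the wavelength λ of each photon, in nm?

2400 nm

Take h = 6.62607015e-34 J·s, c = 2.99792458e8 m/s, 1 eV = 1.602176634e-19 J.
In SI units: p = 0.517 eV/c = 2.7630e-28 kg·m/s.
The photon relation is λ = h/p, giving λ = 2.398e-6 m.
Converting to nm: λ = 2398 nm ≈ 2400 nm.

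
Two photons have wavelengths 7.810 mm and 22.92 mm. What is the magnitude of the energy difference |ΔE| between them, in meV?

Using E = hc/λ: E₁ = 2.5435 × 10^-23 J, E₂ = 8.6669 × 10^-24 J.
|ΔE| = |2.5435 × 10^-23 − 8.6669 × 10^-24| = 1.68 × 10^-23 J = 0.105 meV.

0.105 meV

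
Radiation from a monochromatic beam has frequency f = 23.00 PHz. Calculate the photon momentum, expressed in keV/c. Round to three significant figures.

Use h = 6.62607015 × 10^-34 J·s, c = 2.99792458 × 10^8 m/s, 1 eV = 1.602176634 × 10^-19 J.
Convert to SI: f = 23.00 PHz = 2.300 × 10^16 Hz.
The photon relation is p = hf/c, giving p = 5.084 × 10^-26 kg·m/s.
Converting to keV/c: p = 0.09512 keV/c ≈ 0.0951 keV/c.

0.0951 keV/c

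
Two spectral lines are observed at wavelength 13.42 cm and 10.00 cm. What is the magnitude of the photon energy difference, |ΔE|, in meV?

Using E = hc/λ: E₁ = 1.4802e-24 J, E₂ = 1.9864e-24 J.
|ΔE| = |1.4802e-24 − 1.9864e-24| = 5.06e-25 J = 3.16e-3 meV.

3.16e-3 meV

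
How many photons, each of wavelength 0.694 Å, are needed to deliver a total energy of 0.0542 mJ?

1.89e10 photons

Per-photon energy: E = 2.862e-15 J (from wavelength = 0.694 Å).
N = E_total / E_photon = 5.42e-5 J / 2.862e-15 J = 1.89e10.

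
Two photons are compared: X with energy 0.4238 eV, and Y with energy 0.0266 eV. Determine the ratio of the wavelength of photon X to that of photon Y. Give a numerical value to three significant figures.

λ_X = 2.926 × 10^-6 m (from energy = 0.4238 eV, via λ = hc/E).
λ_Y = 4.661 × 10^-5 m (from energy = 0.0266 eV, via λ = hc/E).
Ratio = 2.926 × 10^-6 / 4.661 × 10^-5 = 0.0628.

0.0628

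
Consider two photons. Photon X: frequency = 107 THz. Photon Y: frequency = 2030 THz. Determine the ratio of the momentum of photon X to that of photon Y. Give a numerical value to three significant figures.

p_X = 2.365 × 10^-28 kg·m/s (from frequency = 107 THz, via p = hf/c).
p_Y = 4.487 × 10^-27 kg·m/s (from frequency = 2030 THz, via p = hf/c).
Ratio = 2.365 × 10^-28 / 4.487 × 10^-27 = 0.0527.

0.0527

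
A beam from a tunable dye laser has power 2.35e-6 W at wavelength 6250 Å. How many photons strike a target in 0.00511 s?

3.78e10 photons

Total energy: E_total = P·t = 2.35e-6 × 0.00511 = 1.201e-8 J.
Per-photon energy: E = 3.178e-19 J.
N = E_total / E_photon = 3.78e10.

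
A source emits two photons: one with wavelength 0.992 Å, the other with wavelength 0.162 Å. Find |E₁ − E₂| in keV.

Using E = hc/λ: E₁ = 2.002·10^-15 J, E₂ = 1.226·10^-14 J.
|ΔE| = |2.002·10^-15 − 1.226·10^-14| = 1.03·10^-14 J = 64.0 keV.

64.0 keV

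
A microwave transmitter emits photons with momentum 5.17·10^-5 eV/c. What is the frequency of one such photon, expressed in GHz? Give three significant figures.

In SI units: p = 5.17·10^-5 eV/c = 2.7630·10^-32 kg·m/s.
The photon relation is f = pc/h, giving f = 1.250·10^10 Hz.
Converting to GHz: f = 12.50 GHz ≈ 12.5 GHz.

12.5 GHz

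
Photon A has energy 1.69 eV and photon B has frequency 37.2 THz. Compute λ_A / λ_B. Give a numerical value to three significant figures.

0.0910

λ_A = 7.336e-7 m (from energy = 1.69 eV, via λ = hc/E).
λ_B = 8.059e-6 m (from frequency = 37.2 THz, via λ = c/f).
Ratio = 7.336e-7 / 8.059e-6 = 0.0910.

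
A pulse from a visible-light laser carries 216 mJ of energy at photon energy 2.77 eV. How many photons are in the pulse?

4.87e17 photons

Per-photon energy: E = 4.438e-19 J (from energy = 2.77 eV).
N = E_total / E_photon = 0.216 J / 4.438e-19 J = 4.87e17.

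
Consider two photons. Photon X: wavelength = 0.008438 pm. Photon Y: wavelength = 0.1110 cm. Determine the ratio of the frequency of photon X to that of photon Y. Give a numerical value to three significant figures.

f_X = 3.553·10^22 Hz (from wavelength = 0.008438 pm, via f = c/λ).
f_Y = 2.701·10^11 Hz (from wavelength = 0.1110 cm, via f = c/λ).
Ratio = 3.553·10^22 / 2.701·10^11 = 1.32·10^11.

1.32·10^11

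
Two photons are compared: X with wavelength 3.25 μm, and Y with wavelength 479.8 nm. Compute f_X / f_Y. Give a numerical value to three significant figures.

0.148

f_X = 9.224e13 Hz (from wavelength = 3.25 μm, via f = c/λ).
f_Y = 6.248e14 Hz (from wavelength = 479.8 nm, via f = c/λ).
Ratio = 9.224e13 / 6.248e14 = 0.148.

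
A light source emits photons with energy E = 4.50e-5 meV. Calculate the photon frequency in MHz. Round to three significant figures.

First convert: E = 4.50e-5 meV = 7.2098e-27 J.
The photon relation is f = E/h, giving f = 1.088e7 Hz.
Converting to MHz: f = 10.88 MHz ≈ 10.9 MHz.

10.9 MHz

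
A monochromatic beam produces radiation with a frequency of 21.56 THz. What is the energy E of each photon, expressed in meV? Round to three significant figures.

Take h = 6.62607015 × 10^-34 J·s, 1 eV = 1.602176634 × 10^-19 J.
In SI units: f = 21.56 THz = 2.156 × 10^13 Hz.
The photon relation is E = hf, giving E = 1.429 × 10^-20 J.
Converting to meV: E = 89.16 meV ≈ 89.2 meV.

89.2 meV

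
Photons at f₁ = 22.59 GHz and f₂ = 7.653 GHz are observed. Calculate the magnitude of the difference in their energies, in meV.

Using E = hf: E₁ = 1.4968e-23 J, E₂ = 5.0709e-24 J.
|ΔE| = |1.4968e-23 − 5.0709e-24| = 9.90e-24 J = 0.0618 meV.

0.0618 meV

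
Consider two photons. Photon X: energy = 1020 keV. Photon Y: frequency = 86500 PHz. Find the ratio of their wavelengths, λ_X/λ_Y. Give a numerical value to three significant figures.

λ_X = 1.216e-12 m (from energy = 1020 keV, via λ = hc/E).
λ_Y = 3.466e-12 m (from frequency = 86500 PHz, via λ = c/f).
Ratio = 1.216e-12 / 3.466e-12 = 0.351.

0.351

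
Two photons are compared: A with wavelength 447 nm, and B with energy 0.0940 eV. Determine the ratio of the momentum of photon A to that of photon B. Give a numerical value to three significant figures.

29.5

p_A = 1.482 × 10^-27 kg·m/s (from wavelength = 447 nm, via p = h/λ).
p_B = 5.024 × 10^-29 kg·m/s (from energy = 0.0940 eV, via p = E/c).
Ratio = 1.482 × 10^-27 / 5.024 × 10^-29 = 29.5.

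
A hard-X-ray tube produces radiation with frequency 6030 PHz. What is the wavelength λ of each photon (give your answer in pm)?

49.7 pm

Use c = 2.99792458 × 10^8 m/s.
Convert to SI: f = 6030 PHz = 6.03 × 10^18 Hz.
Since λ = c/f for a photon, λ = 4.972 × 10^-11 m.
Converting to pm: λ = 49.72 pm ≈ 49.7 pm.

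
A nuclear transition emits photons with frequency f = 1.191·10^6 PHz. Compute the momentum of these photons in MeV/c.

Convert to SI: f = 1.191·10^6 PHz = 1.191·10^21 Hz.
Apply p = hf/c: p = 2.632·10^-21 kg·m/s.
Converting to MeV/c: p = 4.926 MeV/c ≈ 4.93 MeV/c.

4.93 MeV/c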